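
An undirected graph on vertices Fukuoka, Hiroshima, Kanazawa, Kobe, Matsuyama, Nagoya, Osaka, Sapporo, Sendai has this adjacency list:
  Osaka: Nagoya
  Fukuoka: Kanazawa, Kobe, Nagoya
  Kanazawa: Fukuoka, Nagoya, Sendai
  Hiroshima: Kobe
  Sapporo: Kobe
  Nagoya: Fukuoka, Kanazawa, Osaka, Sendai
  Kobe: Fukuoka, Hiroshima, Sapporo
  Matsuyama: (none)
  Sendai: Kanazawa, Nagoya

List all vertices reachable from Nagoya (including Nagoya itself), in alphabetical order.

Start at Nagoya.
Its neighbours: Fukuoka, Kanazawa, Osaka, Sendai.
Then their neighbours: Kobe.
Then next layer: Hiroshima, Sapporo.
Nothing further is reachable.

Fukuoka, Hiroshima, Kanazawa, Kobe, Nagoya, Osaka, Sapporo, Sendai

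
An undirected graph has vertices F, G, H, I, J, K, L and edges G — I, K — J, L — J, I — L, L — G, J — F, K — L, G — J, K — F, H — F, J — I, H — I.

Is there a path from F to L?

Explore from F.
Distance 1: reach H, J, K.
Distance 2: reach G, I, L.
Found L.

Yes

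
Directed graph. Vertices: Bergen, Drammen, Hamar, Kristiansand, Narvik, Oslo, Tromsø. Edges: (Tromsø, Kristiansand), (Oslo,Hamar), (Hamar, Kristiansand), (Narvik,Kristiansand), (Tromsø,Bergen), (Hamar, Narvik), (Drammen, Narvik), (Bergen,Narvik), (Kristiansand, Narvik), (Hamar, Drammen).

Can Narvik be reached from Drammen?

Yes

Explore from Drammen.
Distance 1: reach Narvik.
Found Narvik.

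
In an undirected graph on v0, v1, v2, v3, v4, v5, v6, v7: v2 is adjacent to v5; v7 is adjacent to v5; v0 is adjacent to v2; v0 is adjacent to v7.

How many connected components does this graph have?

From v0: component {v0, v2, v5, v7}.
From v1: component {v1}.
From v3: component {v3}.
From v4: component {v4}.
From v6: component {v6}.
That's 5 components.

5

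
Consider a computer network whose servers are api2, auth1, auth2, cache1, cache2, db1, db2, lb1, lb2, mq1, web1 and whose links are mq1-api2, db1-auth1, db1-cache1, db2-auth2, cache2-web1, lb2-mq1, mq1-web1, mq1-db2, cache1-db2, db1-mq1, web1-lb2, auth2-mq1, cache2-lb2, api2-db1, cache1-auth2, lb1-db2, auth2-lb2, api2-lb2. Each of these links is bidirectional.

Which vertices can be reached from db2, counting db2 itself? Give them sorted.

Start at db2.
Its neighbours: auth2, cache1, lb1, mq1.
Then their neighbours: api2, db1, lb2, web1.
Then next layer: auth1, cache2.
Every vertex is now reached.

api2, auth1, auth2, cache1, cache2, db1, db2, lb1, lb2, mq1, web1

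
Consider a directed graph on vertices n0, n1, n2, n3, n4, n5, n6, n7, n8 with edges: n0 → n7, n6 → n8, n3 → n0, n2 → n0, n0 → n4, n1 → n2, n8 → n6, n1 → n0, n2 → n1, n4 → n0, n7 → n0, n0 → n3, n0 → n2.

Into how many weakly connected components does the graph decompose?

From n0: component {n0, n1, n2, n3, n4, n7}.
From n5: component {n5}.
From n6: component {n6, n8}.
That's 3 components.

3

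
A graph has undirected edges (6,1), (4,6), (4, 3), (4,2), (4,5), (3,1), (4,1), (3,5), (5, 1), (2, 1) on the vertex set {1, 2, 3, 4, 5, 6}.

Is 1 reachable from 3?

Yes

Explore from 3.
Distance 1: reach 1, 4, 5.
Found 1.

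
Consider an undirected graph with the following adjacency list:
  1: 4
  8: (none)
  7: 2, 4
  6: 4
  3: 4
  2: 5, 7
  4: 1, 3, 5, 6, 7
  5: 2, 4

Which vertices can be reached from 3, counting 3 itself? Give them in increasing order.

Start at 3.
Its neighbours: 4.
Then their neighbours: 1, 5, 6, 7.
Then next layer: 2.
Nothing further is reachable.

1, 2, 3, 4, 5, 6, 7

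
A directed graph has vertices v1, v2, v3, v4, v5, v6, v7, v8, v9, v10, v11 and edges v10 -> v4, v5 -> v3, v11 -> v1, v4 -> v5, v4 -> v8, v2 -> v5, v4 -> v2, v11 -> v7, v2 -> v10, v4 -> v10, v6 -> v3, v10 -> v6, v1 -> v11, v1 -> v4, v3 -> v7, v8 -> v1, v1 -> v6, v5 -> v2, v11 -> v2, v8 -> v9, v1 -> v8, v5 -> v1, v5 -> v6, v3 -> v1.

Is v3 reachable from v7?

v7 has no outgoing edges, so nothing is reachable from it.

No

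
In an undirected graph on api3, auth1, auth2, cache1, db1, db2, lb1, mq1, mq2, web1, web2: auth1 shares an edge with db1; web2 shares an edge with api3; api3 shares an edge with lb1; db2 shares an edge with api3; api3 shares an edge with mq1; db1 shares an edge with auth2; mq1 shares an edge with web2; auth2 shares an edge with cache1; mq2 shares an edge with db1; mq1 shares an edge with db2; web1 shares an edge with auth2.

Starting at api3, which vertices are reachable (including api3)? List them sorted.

Start at api3.
Its neighbours: db2, lb1, mq1, web2.
Nothing further is reachable.

api3, db2, lb1, mq1, web2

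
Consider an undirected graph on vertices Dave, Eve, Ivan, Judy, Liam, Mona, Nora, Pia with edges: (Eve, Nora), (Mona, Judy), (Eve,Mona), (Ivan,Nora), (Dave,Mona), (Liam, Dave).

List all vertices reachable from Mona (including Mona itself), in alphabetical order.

Start at Mona.
Its neighbours: Dave, Eve, Judy.
Then their neighbours: Liam, Nora.
Then next layer: Ivan.
Nothing further is reachable.

Dave, Eve, Ivan, Judy, Liam, Mona, Nora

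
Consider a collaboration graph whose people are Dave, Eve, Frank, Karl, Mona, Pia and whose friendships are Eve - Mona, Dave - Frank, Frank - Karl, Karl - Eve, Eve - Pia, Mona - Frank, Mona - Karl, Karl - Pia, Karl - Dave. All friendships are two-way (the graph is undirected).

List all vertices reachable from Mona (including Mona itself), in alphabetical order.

Start at Mona.
Its neighbours: Eve, Frank, Karl.
Then their neighbours: Dave, Pia.
Every vertex is now reached.

Dave, Eve, Frank, Karl, Mona, Pia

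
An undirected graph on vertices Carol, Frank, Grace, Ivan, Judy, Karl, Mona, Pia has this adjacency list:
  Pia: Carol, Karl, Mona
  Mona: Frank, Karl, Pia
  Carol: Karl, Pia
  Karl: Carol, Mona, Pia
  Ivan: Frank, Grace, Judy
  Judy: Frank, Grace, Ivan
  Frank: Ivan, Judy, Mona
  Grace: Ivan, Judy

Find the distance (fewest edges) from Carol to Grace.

5

Distance 0: Carol.
Distance 1: Karl, Pia.
Distance 2: Mona.
Distance 3: Frank.
Distance 4: Ivan, Judy.
Distance 5: Grace — contains Grace.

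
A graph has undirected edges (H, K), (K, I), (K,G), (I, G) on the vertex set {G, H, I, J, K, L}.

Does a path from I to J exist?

Explore from I.
Distance 1: reach G, K.
Distance 2: reach H.
The search is exhausted without reaching J; it lies in a different component.

No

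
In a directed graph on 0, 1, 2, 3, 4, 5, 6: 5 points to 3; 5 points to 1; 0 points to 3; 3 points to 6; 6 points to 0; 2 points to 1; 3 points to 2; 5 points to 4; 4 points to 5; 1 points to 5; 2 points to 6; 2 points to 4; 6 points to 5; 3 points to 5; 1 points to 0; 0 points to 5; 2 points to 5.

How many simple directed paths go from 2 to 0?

2→1→0
2→1→5→3→6→0
2→4→5→1→0
2→4→5→3→6→0
2→5→1→0
2→5→3→6→0
2→6→0
2→6→5→1→0

8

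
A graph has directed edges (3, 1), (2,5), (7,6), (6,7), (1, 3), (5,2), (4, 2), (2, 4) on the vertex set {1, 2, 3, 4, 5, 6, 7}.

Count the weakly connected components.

From 1: component {1, 3}.
From 2: component {2, 4, 5}.
From 6: component {6, 7}.
That's 3 components.

3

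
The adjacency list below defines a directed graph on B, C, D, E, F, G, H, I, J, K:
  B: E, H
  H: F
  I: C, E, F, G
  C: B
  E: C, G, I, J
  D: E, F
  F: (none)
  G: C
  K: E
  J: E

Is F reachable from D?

Yes

Explore from D.
Distance 1: reach E, F.
Found F.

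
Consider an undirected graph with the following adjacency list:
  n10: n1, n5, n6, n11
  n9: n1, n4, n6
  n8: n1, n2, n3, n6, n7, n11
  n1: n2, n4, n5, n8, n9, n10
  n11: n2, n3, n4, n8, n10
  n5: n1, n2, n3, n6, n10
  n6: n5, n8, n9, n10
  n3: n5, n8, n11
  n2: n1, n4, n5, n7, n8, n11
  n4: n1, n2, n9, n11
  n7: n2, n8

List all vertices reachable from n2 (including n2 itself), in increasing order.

Start at n2.
Its neighbours: n1, n4, n5, n7, n8, n11.
Then their neighbours: n3, n6, n9, n10.
Every vertex is now reached.

n1, n2, n3, n4, n5, n6, n7, n8, n9, n10, n11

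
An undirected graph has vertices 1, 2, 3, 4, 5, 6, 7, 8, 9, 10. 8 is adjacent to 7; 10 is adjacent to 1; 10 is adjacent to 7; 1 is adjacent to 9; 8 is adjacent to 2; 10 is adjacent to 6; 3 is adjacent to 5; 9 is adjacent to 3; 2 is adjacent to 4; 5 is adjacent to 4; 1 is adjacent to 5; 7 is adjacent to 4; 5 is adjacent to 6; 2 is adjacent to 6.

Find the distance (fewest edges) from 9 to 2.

4

Distance 0: 9.
Distance 1: 1, 3.
Distance 2: 5, 10.
Distance 3: 4, 6, 7.
Distance 4: 2, 8 — contains 2.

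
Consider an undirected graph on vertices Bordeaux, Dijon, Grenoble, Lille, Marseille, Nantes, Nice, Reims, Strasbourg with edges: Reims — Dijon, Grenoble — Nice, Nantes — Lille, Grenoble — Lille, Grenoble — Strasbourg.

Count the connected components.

4

From Bordeaux: component {Bordeaux}.
From Dijon: component {Dijon, Reims}.
From Grenoble: component {Grenoble, Lille, Nantes, Nice, Strasbourg}.
From Marseille: component {Marseille}.
That's 4 components.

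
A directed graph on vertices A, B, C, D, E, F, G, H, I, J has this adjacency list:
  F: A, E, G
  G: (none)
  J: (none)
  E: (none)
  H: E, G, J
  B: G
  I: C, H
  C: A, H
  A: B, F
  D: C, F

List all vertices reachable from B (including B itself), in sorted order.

B, G

Start at B.
Its neighbours: G.
Nothing further is reachable.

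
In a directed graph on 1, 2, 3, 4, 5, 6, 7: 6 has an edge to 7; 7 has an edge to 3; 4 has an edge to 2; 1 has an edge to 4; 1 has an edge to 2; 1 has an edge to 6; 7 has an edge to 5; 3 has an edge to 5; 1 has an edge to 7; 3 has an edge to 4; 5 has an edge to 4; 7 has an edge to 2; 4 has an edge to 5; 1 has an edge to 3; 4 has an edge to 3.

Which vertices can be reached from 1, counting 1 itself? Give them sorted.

1, 2, 3, 4, 5, 6, 7

Start at 1.
Its neighbours: 2, 3, 4, 6, 7.
Then their neighbours: 5.
Every vertex is now reached.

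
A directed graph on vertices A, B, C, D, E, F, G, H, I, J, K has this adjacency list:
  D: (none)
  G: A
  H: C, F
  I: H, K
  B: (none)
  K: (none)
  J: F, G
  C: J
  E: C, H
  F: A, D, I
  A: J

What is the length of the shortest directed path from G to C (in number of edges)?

6

Distance 0: G.
Distance 1: A.
Distance 2: J.
Distance 3: F.
Distance 4: D, I.
Distance 5: H, K.
Distance 6: C — contains C.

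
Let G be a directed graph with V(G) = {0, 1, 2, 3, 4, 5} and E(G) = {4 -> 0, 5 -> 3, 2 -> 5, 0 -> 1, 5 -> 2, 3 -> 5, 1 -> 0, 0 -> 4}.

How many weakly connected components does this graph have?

From 0: component {0, 1, 4}.
From 2: component {2, 3, 5}.
That's 2 components.

2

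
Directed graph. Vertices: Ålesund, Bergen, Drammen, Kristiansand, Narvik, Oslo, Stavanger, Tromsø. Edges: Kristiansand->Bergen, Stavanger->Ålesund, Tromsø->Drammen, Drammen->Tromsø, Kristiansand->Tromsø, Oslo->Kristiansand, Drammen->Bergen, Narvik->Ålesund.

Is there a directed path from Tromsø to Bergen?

Yes

Explore from Tromsø.
Distance 1: reach Drammen.
Distance 2: reach Bergen.
Found Bergen.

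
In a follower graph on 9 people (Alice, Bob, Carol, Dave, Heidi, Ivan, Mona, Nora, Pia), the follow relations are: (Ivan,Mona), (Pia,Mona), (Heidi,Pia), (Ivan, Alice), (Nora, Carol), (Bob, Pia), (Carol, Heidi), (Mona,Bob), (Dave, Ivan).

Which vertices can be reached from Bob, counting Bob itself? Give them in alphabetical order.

Bob, Mona, Pia

Start at Bob.
Its neighbours: Pia.
Then their neighbours: Mona.
Nothing further is reachable.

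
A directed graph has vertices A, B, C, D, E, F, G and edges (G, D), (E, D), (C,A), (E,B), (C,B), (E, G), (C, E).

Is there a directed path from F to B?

No

F has no outgoing edges, so nothing is reachable from it.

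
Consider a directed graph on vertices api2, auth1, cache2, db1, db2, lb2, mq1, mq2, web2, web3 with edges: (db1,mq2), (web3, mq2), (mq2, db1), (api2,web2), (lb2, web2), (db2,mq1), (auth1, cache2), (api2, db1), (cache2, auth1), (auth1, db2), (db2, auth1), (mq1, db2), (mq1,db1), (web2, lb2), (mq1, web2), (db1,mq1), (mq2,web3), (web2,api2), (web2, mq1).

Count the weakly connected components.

1

From api2: component {api2, auth1, cache2, db1, db2, lb2, mq1, mq2, web2, web3}.
That's 1 component.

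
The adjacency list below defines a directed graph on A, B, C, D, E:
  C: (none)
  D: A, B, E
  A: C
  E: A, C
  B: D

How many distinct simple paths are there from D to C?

D→A→C
D→E→A→C
D→E→C

3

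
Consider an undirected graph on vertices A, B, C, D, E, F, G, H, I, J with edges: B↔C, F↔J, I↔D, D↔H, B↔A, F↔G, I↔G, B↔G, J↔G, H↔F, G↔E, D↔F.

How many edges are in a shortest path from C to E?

3

Distance 0: C.
Distance 1: B.
Distance 2: A, G.
Distance 3: E, F, I, J — contains E.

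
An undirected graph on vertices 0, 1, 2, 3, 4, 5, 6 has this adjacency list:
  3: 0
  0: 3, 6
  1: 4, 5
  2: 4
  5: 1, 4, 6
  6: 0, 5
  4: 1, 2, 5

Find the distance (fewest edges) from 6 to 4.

2

Distance 0: 6.
Distance 1: 0, 5.
Distance 2: 1, 3, 4 — contains 4.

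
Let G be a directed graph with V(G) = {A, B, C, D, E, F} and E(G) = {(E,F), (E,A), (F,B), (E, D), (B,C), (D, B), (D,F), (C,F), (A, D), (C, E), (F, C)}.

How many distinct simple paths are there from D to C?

D→B→C
D→F→B→C
D→F→C

3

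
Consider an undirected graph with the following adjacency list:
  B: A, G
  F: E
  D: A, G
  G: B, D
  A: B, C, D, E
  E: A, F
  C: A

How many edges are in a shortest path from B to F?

Distance 0: B.
Distance 1: A, G.
Distance 2: C, D, E.
Distance 3: F — contains F.

3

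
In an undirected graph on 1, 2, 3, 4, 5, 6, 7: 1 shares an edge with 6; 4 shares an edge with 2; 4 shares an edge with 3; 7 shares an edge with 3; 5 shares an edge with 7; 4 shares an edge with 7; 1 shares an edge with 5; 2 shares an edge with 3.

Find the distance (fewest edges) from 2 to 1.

Distance 0: 2.
Distance 1: 3, 4.
Distance 2: 7.
Distance 3: 5.
Distance 4: 1 — contains 1.

4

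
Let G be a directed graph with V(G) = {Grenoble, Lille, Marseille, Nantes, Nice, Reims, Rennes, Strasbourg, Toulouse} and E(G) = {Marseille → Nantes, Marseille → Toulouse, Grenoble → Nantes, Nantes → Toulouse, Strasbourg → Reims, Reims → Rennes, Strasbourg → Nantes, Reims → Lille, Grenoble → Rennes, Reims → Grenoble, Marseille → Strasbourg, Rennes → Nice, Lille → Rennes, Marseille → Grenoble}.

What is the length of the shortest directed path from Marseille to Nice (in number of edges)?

3

Distance 0: Marseille.
Distance 1: Grenoble, Nantes, Strasbourg, Toulouse.
Distance 2: Reims, Rennes.
Distance 3: Lille, Nice — contains Nice.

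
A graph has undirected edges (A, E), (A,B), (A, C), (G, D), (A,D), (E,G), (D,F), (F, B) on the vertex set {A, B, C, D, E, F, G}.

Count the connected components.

From A: component {A, B, C, D, E, F, G}.
That's 1 component.

1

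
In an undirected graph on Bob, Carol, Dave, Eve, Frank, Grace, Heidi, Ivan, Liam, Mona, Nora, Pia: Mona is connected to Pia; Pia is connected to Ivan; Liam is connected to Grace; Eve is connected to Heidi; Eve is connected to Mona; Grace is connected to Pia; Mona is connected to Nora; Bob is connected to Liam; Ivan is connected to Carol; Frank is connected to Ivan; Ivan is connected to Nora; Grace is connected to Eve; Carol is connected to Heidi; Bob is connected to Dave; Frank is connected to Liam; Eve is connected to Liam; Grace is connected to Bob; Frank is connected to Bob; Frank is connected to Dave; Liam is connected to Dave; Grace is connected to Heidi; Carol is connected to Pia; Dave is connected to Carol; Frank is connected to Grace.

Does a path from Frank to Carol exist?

Explore from Frank.
Distance 1: reach Bob, Dave, Grace, Ivan, Liam.
Distance 2: reach Carol, Eve, Heidi, Nora, Pia.
Found Carol.

Yes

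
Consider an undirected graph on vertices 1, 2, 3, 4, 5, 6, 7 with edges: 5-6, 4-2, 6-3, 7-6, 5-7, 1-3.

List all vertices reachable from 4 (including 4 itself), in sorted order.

Start at 4.
Its neighbours: 2.
Nothing further is reachable.

2, 4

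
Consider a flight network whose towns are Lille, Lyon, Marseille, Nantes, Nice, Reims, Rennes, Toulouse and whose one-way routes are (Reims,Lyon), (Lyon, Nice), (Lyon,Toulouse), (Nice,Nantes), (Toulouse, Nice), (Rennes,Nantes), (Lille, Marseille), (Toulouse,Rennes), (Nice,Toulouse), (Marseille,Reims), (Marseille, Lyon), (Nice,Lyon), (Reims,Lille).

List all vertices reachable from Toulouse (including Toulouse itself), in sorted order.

Lyon, Nantes, Nice, Rennes, Toulouse

Start at Toulouse.
Its neighbours: Nice, Rennes.
Then their neighbours: Lyon, Nantes.
Nothing further is reachable.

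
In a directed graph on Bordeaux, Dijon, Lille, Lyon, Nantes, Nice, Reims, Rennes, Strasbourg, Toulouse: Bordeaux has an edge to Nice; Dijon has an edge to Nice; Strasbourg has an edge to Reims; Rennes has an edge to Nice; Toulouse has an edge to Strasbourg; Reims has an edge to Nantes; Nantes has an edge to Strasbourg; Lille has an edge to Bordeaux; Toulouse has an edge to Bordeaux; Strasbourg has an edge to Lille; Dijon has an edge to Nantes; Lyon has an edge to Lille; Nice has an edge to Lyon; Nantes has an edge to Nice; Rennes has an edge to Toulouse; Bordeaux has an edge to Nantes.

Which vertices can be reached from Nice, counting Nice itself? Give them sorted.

Start at Nice.
Its neighbours: Lyon.
Then their neighbours: Lille.
Then next layer: Bordeaux.
Then next layer: Nantes.
Then next layer: Strasbourg.
Then next layer: Reims.
Nothing further is reachable.

Bordeaux, Lille, Lyon, Nantes, Nice, Reims, Strasbourg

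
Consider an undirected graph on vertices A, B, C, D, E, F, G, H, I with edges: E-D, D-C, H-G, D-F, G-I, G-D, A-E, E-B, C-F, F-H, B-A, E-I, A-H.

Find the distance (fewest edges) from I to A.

2

Distance 0: I.
Distance 1: E, G.
Distance 2: A, B, D, H — contains A.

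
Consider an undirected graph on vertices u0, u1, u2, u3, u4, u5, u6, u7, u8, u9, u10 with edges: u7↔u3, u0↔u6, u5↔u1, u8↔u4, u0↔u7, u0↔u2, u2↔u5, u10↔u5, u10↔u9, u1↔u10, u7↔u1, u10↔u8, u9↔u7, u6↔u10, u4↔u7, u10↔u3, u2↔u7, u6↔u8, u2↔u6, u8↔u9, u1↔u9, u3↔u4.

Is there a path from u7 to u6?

Explore from u7.
Distance 1: reach u0, u1, u2, u3, u4, u9.
Distance 2: reach u5, u6, u8, u10.
Found u6.

Yes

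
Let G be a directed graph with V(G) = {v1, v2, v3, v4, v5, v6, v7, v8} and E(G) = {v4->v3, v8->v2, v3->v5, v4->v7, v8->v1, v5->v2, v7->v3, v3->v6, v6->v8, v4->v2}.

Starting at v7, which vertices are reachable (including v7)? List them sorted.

v1, v2, v3, v5, v6, v7, v8

Start at v7.
Its neighbours: v3.
Then their neighbours: v5, v6.
Then next layer: v2, v8.
Then next layer: v1.
Nothing further is reachable.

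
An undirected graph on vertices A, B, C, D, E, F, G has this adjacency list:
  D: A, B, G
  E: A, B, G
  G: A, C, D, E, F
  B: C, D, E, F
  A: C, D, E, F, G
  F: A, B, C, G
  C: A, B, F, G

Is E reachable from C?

Explore from C.
Distance 1: reach A, B, F, G.
Distance 2: reach D, E.
Found E.

Yes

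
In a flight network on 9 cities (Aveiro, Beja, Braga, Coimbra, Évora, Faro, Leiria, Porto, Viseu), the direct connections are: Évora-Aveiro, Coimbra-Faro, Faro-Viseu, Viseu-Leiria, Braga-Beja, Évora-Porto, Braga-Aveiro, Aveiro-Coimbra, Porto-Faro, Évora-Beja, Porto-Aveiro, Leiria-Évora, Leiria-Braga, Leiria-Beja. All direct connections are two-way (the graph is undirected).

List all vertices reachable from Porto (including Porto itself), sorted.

Aveiro, Beja, Braga, Coimbra, Évora, Faro, Leiria, Porto, Viseu

Start at Porto.
Its neighbours: Aveiro, Évora, Faro.
Then their neighbours: Beja, Braga, Coimbra, Leiria, Viseu.
Every vertex is now reached.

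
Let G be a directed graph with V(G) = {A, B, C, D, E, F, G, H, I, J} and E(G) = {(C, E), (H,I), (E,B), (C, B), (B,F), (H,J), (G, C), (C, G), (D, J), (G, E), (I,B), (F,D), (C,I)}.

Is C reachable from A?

No

A has no outgoing edges, so nothing is reachable from it.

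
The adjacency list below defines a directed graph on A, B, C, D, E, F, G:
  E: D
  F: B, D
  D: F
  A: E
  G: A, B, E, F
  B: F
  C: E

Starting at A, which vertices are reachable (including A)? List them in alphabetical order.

Start at A.
Its neighbours: E.
Then their neighbours: D.
Then next layer: F.
Then next layer: B.
Nothing further is reachable.

A, B, D, E, F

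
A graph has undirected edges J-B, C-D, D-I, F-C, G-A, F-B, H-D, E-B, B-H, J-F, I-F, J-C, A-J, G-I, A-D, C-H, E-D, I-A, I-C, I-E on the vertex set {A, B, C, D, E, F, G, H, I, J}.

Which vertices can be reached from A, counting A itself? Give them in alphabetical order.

A, B, C, D, E, F, G, H, I, J

Start at A.
Its neighbours: D, G, I, J.
Then their neighbours: B, C, E, F, H.
Every vertex is now reached.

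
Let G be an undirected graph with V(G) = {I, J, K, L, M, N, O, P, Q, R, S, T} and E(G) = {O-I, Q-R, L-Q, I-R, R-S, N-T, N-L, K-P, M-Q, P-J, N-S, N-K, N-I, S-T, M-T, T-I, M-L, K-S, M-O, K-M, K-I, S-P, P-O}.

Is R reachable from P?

Explore from P.
Distance 1: reach J, K, O, S.
Distance 2: reach I, M, N, R, T.
Found R.

Yes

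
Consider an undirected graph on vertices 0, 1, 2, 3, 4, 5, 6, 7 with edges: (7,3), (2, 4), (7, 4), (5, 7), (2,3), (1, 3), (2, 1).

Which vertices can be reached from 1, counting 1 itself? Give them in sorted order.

Start at 1.
Its neighbours: 2, 3.
Then their neighbours: 4, 7.
Then next layer: 5.
Nothing further is reachable.

1, 2, 3, 4, 5, 7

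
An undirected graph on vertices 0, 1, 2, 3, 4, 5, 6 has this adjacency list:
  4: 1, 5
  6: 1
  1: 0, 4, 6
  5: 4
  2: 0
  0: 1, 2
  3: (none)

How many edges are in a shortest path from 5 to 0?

Distance 0: 5.
Distance 1: 4.
Distance 2: 1.
Distance 3: 0, 6 — contains 0.

3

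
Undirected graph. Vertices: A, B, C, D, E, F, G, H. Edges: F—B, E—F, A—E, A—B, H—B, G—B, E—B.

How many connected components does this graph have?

3

From A: component {A, B, E, F, G, H}.
From C: component {C}.
From D: component {D}.
That's 3 components.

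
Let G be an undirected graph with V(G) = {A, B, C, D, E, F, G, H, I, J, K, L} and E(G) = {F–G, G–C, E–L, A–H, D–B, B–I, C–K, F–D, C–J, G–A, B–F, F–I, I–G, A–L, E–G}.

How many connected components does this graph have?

From A: component {A, B, C, D, E, F, G, H, I, J, K, L}.
That's 1 component.

1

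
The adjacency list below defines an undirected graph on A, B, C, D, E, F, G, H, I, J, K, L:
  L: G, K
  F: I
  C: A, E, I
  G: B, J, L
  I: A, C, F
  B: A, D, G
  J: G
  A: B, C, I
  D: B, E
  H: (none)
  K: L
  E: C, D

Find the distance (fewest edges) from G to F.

4

Distance 0: G.
Distance 1: B, J, L.
Distance 2: A, D, K.
Distance 3: C, E, I.
Distance 4: F — contains F.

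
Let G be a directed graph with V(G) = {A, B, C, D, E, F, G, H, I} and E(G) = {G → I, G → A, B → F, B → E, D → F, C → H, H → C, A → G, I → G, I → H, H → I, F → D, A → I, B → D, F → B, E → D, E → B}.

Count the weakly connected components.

From A: component {A, C, G, H, I}.
From B: component {B, D, E, F}.
That's 2 components.

2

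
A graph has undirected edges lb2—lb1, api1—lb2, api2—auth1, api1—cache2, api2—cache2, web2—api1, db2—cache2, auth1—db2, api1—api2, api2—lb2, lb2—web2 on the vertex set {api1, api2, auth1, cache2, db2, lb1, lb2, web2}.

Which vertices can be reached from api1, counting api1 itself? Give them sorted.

Start at api1.
Its neighbours: api2, cache2, lb2, web2.
Then their neighbours: auth1, db2, lb1.
Every vertex is now reached.

api1, api2, auth1, cache2, db2, lb1, lb2, web2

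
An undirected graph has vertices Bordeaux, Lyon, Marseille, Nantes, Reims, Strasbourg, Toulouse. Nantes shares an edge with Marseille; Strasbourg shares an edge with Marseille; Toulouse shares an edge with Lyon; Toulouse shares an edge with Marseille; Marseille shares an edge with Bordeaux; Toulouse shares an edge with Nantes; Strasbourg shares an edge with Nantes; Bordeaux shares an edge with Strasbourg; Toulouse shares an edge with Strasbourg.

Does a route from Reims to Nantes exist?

Reims has no edges, so nothing is reachable from it.

No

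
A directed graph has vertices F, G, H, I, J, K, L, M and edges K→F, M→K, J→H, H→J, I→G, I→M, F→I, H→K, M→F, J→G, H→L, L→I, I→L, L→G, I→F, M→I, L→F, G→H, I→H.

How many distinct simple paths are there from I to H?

I→G→H
I→H
I→L→G→H

3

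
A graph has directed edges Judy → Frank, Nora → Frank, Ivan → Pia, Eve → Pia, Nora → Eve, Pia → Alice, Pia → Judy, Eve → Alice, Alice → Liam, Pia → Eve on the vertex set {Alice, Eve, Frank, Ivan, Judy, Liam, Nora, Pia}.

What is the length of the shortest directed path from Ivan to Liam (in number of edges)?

3

Distance 0: Ivan.
Distance 1: Pia.
Distance 2: Alice, Eve, Judy.
Distance 3: Frank, Liam — contains Liam.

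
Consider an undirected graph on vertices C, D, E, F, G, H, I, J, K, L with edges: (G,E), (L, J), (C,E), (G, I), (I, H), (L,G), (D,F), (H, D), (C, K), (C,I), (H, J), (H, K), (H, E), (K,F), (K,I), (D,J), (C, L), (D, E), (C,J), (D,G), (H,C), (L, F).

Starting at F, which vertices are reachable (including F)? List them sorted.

Start at F.
Its neighbours: D, K, L.
Then their neighbours: C, E, G, H, I, J.
Every vertex is now reached.

C, D, E, F, G, H, I, J, K, L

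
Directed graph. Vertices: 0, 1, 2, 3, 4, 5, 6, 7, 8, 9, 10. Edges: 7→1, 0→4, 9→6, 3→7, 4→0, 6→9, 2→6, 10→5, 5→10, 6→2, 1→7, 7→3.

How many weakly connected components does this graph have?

From 0: component {0, 4}.
From 1: component {1, 3, 7}.
From 2: component {2, 6, 9}.
From 5: component {5, 10}.
From 8: component {8}.
That's 5 components.

5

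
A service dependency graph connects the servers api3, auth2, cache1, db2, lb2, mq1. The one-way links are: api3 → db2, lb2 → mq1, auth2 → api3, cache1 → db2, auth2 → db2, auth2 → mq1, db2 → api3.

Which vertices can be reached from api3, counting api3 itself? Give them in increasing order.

api3, db2

Start at api3.
Its neighbours: db2.
Nothing further is reachable.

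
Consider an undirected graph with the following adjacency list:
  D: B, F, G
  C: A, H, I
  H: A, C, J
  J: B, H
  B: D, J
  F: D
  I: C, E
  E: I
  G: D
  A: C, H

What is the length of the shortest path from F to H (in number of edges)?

4

Distance 0: F.
Distance 1: D.
Distance 2: B, G.
Distance 3: J.
Distance 4: H — contains H.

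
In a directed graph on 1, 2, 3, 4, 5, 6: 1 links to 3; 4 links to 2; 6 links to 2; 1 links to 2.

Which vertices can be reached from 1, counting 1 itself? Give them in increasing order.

1, 2, 3

Start at 1.
Its neighbours: 2, 3.
Nothing further is reachable.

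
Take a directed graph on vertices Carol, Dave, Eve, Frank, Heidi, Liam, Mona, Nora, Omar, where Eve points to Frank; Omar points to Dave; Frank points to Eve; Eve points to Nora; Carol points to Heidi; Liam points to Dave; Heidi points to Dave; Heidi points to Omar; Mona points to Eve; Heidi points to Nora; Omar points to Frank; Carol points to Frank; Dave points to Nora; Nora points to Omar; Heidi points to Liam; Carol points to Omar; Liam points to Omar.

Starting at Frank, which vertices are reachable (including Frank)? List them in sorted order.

Dave, Eve, Frank, Nora, Omar

Start at Frank.
Its neighbours: Eve.
Then their neighbours: Nora.
Then next layer: Omar.
Then next layer: Dave.
Nothing further is reachable.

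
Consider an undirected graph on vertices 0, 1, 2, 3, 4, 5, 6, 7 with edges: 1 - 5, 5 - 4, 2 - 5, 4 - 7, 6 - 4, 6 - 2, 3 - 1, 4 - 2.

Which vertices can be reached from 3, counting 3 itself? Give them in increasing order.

1, 2, 3, 4, 5, 6, 7

Start at 3.
Its neighbours: 1.
Then their neighbours: 5.
Then next layer: 2, 4.
Then next layer: 6, 7.
Nothing further is reachable.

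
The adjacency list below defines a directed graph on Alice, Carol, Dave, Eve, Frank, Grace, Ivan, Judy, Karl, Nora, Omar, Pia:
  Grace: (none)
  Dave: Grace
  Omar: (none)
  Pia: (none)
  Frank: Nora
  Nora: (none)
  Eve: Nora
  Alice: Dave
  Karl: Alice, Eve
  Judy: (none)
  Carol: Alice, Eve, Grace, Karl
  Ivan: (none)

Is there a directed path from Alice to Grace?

Yes

Explore from Alice.
Distance 1: reach Dave.
Distance 2: reach Grace.
Found Grace.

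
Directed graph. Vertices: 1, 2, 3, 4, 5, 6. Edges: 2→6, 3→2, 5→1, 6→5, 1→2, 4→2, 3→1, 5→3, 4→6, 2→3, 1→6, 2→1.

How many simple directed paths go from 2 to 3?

3

2→1→6→5→3
2→3
2→6→5→3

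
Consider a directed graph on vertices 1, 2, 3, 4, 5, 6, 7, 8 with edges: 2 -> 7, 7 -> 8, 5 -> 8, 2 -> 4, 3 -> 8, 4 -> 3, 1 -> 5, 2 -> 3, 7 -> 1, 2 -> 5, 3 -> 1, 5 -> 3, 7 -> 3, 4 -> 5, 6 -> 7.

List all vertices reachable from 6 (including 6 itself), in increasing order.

Start at 6.
Its neighbours: 7.
Then their neighbours: 1, 3, 8.
Then next layer: 5.
Nothing further is reachable.

1, 3, 5, 6, 7, 8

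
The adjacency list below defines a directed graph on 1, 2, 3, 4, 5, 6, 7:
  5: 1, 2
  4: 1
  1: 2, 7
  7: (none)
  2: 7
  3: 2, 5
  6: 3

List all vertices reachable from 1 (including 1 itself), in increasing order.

1, 2, 7

Start at 1.
Its neighbours: 2, 7.
Nothing further is reachable.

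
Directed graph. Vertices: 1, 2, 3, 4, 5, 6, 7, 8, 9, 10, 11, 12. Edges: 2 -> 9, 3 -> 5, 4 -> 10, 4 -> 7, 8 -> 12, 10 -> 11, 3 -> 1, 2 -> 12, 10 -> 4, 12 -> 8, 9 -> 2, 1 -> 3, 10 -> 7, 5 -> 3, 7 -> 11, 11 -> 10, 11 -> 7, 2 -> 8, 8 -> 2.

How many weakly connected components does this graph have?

From 1: component {1, 3, 5}.
From 2: component {2, 8, 9, 12}.
From 4: component {4, 7, 10, 11}.
From 6: component {6}.
That's 4 components.

4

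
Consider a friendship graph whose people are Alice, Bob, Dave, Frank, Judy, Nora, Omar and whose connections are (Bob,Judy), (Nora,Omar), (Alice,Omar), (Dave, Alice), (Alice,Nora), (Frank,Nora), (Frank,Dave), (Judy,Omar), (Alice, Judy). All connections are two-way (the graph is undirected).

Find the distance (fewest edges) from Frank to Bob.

Distance 0: Frank.
Distance 1: Dave, Nora.
Distance 2: Alice, Omar.
Distance 3: Judy.
Distance 4: Bob — contains Bob.

4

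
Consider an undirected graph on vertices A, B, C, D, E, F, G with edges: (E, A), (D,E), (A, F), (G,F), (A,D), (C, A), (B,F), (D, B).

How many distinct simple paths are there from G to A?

G–F–A
G–F–B–D–A
G–F–B–D–E–A

3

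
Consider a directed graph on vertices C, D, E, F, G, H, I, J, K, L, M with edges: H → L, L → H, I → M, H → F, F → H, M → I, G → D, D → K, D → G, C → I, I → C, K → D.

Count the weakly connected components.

From C: component {C, I, M}.
From D: component {D, G, K}.
From E: component {E}.
From F: component {F, H, L}.
From J: component {J}.
That's 5 components.

5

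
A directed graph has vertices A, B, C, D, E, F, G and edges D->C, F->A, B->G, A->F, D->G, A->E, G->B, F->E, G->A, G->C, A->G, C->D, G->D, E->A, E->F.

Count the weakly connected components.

1

From A: component {A, B, C, D, E, F, G}.
That's 1 component.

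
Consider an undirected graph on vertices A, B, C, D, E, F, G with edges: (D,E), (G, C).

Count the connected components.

5

From A: component {A}.
From B: component {B}.
From C: component {C, G}.
From D: component {D, E}.
From F: component {F}.
That's 5 components.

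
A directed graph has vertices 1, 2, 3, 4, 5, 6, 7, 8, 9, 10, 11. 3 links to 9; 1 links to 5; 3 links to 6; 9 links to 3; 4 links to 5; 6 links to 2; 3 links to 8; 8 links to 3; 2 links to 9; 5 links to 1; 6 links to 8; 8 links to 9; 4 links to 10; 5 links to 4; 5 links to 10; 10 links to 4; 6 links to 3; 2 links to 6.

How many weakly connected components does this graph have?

From 1: component {1, 4, 5, 10}.
From 2: component {2, 3, 6, 8, 9}.
From 7: component {7}.
From 11: component {11}.
That's 4 components.

4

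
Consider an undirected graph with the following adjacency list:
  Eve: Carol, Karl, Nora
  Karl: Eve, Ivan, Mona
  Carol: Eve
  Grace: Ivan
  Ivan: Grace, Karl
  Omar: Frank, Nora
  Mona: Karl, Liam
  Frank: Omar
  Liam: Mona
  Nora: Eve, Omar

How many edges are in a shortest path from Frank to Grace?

Distance 0: Frank.
Distance 1: Omar.
Distance 2: Nora.
Distance 3: Eve.
Distance 4: Carol, Karl.
Distance 5: Ivan, Mona.
Distance 6: Grace, Liam — contains Grace.

6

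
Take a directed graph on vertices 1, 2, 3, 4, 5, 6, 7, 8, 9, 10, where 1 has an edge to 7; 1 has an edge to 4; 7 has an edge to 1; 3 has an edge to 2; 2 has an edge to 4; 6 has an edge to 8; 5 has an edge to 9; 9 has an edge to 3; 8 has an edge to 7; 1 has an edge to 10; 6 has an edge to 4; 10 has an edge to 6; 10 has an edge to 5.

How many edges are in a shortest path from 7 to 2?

6

Distance 0: 7.
Distance 1: 1.
Distance 2: 4, 10.
Distance 3: 5, 6.
Distance 4: 8, 9.
Distance 5: 3.
Distance 6: 2 — contains 2.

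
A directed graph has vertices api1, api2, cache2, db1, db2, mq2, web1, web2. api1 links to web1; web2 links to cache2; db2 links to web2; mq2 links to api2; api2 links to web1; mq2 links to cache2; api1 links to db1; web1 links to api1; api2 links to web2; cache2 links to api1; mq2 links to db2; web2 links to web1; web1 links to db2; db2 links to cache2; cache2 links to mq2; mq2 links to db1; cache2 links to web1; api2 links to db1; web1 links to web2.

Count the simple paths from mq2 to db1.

17

mq2→api2→db1
mq2→api2→web1→api1→db1
mq2→api2→web1→db2→cache2→api1→db1
mq2→api2→web1→db2→web2→cache2→api1→db1
mq2→api2→web1→web2→cache2→api1→db1
mq2→api2→web2→cache2→api1→db1
mq2→api2→web2→cache2→web1→api1→db1
mq2→api2→web2→web1→api1→db1
... and 9 more.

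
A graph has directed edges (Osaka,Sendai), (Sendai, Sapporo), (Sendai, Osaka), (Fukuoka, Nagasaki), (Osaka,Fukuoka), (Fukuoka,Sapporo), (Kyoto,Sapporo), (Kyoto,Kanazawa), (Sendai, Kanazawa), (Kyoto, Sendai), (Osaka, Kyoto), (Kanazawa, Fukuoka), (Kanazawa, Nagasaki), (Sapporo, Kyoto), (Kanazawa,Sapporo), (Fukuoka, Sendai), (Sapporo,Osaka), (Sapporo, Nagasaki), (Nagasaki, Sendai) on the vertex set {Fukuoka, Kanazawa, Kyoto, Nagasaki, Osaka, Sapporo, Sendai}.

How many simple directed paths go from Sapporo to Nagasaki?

14

Sapporo→Kyoto→Kanazawa→Fukuoka→Nagasaki
Sapporo→Kyoto→Kanazawa→Nagasaki
Sapporo→Kyoto→Sendai→Kanazawa→Fukuoka→Nagasaki
Sapporo→Kyoto→Sendai→Kanazawa→Nagasaki
Sapporo→Kyoto→Sendai→Osaka→Fukuoka→Nagasaki
Sapporo→Nagasaki
Sapporo→Osaka→Fukuoka→Nagasaki
Sapporo→Osaka→Fukuoka→Sendai→Kanazawa→Nagasaki
Sapporo→Osaka→Kyoto→Kanazawa→Fukuoka→Nagasaki
Sapporo→Osaka→Kyoto→Kanazawa→Nagasaki
Sapporo→Osaka→Kyoto→Sendai→Kanazawa→Fukuoka→Nagasaki
Sapporo→Osaka→Kyoto→Sendai→Kanazawa→Nagasaki
Sapporo→Osaka→Sendai→Kanazawa→Fukuoka→Nagasaki
Sapporo→Osaka→Sendai→Kanazawa→Nagasaki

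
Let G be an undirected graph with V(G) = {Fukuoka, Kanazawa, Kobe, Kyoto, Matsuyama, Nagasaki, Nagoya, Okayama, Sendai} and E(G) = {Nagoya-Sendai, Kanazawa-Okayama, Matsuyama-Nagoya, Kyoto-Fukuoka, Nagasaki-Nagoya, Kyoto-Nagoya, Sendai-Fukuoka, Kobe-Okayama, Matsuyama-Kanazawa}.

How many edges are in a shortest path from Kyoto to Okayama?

4

Distance 0: Kyoto.
Distance 1: Fukuoka, Nagoya.
Distance 2: Matsuyama, Nagasaki, Sendai.
Distance 3: Kanazawa.
Distance 4: Okayama — contains Okayama.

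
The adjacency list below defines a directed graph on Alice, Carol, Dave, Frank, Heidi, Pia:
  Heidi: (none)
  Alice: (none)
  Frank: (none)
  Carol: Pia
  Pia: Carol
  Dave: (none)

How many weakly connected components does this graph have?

From Alice: component {Alice}.
From Carol: component {Carol, Pia}.
From Dave: component {Dave}.
From Frank: component {Frank}.
From Heidi: component {Heidi}.
That's 5 components.

5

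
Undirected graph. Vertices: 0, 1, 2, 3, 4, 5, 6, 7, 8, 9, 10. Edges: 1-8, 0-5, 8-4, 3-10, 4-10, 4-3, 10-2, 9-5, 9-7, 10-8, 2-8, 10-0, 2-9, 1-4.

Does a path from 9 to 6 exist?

No

Explore from 9.
Distance 1: reach 2, 5, 7.
Distance 2: reach 0, 8, 10.
Distance 3: reach 1, 3, 4.
The search is exhausted without reaching 6; it lies in a different component.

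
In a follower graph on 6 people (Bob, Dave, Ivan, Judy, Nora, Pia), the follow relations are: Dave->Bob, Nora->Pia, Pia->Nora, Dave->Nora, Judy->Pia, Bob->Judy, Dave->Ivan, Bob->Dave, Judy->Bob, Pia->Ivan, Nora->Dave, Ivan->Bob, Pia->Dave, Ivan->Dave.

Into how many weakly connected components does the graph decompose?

1

From Bob: component {Bob, Dave, Ivan, Judy, Nora, Pia}.
That's 1 component.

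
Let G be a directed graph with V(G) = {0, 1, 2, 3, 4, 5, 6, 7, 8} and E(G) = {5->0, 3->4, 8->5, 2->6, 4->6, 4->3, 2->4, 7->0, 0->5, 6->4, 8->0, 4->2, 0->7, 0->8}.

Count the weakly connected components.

From 0: component {0, 5, 7, 8}.
From 1: component {1}.
From 2: component {2, 3, 4, 6}.
That's 3 components.

3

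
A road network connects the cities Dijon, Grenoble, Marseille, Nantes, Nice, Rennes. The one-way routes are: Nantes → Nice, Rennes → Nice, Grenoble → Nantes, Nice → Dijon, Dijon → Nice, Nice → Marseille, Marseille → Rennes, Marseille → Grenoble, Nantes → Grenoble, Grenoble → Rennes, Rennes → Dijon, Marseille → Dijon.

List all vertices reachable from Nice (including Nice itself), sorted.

Dijon, Grenoble, Marseille, Nantes, Nice, Rennes

Start at Nice.
Its neighbours: Dijon, Marseille.
Then their neighbours: Grenoble, Rennes.
Then next layer: Nantes.
Every vertex is now reached.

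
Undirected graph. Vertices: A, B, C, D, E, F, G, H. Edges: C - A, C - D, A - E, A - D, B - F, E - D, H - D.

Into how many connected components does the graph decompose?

From A: component {A, C, D, E, H}.
From B: component {B, F}.
From G: component {G}.
That's 3 components.

3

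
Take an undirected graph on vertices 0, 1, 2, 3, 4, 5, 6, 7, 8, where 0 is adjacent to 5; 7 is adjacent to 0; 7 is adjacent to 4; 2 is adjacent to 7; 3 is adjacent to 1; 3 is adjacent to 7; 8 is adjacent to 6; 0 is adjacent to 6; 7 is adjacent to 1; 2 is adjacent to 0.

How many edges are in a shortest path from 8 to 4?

4

Distance 0: 8.
Distance 1: 6.
Distance 2: 0.
Distance 3: 2, 5, 7.
Distance 4: 1, 3, 4 — contains 4.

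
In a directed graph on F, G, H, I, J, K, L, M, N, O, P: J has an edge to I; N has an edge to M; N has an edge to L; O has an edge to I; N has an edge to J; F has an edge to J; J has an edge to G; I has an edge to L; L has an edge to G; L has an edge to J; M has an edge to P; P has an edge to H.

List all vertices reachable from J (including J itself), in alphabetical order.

G, I, J, L

Start at J.
Its neighbours: G, I.
Then their neighbours: L.
Nothing further is reachable.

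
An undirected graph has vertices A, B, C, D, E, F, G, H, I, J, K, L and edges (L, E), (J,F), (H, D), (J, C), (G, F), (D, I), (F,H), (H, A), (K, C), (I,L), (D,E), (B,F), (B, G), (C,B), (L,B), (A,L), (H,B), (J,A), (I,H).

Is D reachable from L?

Yes

Explore from L.
Distance 1: reach A, B, E, I.
Distance 2: reach C, D, F, G, H, J.
Found D.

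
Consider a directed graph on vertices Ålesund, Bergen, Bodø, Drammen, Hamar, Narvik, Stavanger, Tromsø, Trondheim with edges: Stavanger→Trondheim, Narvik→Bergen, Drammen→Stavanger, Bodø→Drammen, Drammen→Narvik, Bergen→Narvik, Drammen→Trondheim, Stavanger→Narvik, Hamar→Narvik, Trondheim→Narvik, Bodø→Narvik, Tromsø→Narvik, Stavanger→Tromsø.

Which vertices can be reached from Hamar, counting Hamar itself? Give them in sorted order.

Bergen, Hamar, Narvik

Start at Hamar.
Its neighbours: Narvik.
Then their neighbours: Bergen.
Nothing further is reachable.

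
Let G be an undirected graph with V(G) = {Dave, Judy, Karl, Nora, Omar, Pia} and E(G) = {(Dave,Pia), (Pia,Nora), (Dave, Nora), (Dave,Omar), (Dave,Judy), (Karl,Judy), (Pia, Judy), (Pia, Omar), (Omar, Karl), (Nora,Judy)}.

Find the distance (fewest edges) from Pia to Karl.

Distance 0: Pia.
Distance 1: Dave, Judy, Nora, Omar.
Distance 2: Karl — contains Karl.

2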